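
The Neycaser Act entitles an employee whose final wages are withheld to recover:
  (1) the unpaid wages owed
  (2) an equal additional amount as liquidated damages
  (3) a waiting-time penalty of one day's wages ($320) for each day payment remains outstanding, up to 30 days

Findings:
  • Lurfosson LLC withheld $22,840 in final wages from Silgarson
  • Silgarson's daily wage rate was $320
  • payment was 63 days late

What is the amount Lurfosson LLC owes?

$55,280

Liquidated damages (equal amount): $22,840
Penalty days: min(63, 30) = 30
Waiting-time penalty: 30 × $320 = $9,600
Total award: $22,840 + $22,840 + $9,600 = $55,280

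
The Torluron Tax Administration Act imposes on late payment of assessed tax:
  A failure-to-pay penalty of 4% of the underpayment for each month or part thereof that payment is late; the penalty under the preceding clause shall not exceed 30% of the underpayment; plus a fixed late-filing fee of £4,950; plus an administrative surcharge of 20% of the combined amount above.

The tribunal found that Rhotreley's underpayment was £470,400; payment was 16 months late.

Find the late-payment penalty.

£175,284

Accrued rate: 4% × 16 = 64%, capped at 30% → 30%
Failure-to-pay penalty: 30% of £470,400 = £141,120
Penalty before surcharge: £141,120 + £4,950 = £146,070
Administrative surcharge: 20% of £146,070 = £29,214
Total penalty: £146,070 + £29,214 = £175,284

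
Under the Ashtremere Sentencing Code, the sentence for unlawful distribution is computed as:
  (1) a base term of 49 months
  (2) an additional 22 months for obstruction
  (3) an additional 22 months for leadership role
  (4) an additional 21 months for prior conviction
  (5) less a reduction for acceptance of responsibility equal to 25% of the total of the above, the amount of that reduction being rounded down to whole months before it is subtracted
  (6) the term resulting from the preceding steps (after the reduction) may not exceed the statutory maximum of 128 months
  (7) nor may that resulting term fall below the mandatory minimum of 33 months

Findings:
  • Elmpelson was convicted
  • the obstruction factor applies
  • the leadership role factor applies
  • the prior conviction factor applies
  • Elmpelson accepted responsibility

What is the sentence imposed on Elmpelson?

Sentence: 86 months

Obstruction enhancement: +22 months
Leadership role enhancement: +22 months
Prior conviction enhancement: +21 months
Adjusted term: 49 months + 22 months + 22 months + 21 months = 114 months
Acceptance of responsibility reduction: 25% of 114 months = 28 months (rounded down)
After reduction: 114 − 28 = 86 months
Cap at 128 months: 86 months is within the cap, no reduction.
Minimum 33 months: 86 months meets the minimum, no increase.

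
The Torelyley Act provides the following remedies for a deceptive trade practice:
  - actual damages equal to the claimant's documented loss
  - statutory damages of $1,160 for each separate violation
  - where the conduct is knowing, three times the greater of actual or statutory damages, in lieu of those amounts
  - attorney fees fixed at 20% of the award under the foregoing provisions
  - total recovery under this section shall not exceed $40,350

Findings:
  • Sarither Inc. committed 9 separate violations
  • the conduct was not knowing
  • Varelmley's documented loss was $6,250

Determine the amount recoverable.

$20,028

Statutory damages: 9 × $1,160 = $10,440
Conduct not knowing: the in-lieu enhancement does not apply.
Actual plus statutory damages: $6,250 + $10,440 = $16,690
Attorney fees: 20% of $16,690 = $3,338
Total before cap: $16,690 + $3,338 = $20,028
Cap at $40,350: $20,028 is within the cap, no reduction.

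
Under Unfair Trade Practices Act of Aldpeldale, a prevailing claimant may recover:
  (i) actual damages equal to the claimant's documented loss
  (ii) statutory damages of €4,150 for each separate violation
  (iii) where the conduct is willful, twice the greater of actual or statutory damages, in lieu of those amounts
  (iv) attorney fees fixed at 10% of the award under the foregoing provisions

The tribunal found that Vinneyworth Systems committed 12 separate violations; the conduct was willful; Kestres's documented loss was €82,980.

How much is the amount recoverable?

€182,556

Statutory damages: 12 × €4,150 = €49,800
Greater of actual damages (€82,980) or statutory damages (€49,800): €82,980
Doubled: 2 × €82,980 = €165,960
Attorney fees: 10% of €165,960 = €16,596
Total recovery: €165,960 + €16,596 = €182,556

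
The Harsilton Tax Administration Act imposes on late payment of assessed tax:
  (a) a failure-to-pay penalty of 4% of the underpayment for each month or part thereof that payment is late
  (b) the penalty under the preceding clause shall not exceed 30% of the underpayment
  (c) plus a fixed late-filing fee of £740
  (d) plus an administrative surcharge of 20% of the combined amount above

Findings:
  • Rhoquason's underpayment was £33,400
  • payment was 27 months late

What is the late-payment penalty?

Accrued rate: 4% × 27 = 108%, capped at 30% → 30%
Failure-to-pay penalty: 30% of £33,400 = £10,020
Penalty before surcharge: £10,020 + £740 = £10,760
Administrative surcharge: 20% of £10,760 = £2,152
Total penalty: £10,760 + £2,152 = £12,912

£12,912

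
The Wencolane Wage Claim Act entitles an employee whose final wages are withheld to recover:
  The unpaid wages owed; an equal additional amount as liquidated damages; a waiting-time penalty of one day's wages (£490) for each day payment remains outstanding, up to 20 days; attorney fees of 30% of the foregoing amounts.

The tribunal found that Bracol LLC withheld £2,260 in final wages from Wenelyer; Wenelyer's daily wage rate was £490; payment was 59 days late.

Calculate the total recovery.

Liquidated damages (equal amount): £2,260
Penalty days: min(59, 20) = 20
Waiting-time penalty: 20 × £490 = £9,800
Subtotal: £2,260 + £2,260 + £9,800 = £14,320
Attorney fees: 30% of £14,320 = £4,296
Total award: £14,320 + £4,296 = £18,616

Total award: £18,616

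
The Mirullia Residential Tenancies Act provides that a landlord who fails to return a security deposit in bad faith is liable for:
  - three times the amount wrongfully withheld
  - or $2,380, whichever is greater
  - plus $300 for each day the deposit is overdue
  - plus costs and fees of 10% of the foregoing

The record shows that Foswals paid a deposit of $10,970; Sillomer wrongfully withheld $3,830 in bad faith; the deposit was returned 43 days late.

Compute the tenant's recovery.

Trebled: 3 × $3,830 = $11,490
Minimum $2,380: $11,490 meets the minimum, no increase.
Late-return penalty: 43 × $300 = $12,900
Damages plus late penalty: $11,490 + $12,900 = $24,390
Costs and fees: 10% of $24,390 = $2,439
Total recovery: $24,390 + $2,439 = $26,829

$26,829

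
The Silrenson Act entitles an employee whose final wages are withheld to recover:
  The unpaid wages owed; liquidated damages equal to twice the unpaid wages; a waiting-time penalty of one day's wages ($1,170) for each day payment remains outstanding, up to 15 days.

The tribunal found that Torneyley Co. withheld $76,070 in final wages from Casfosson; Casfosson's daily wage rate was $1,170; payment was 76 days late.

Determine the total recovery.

Doubled: 2 × $76,070 = $152,140
Penalty days: min(76, 15) = 15
Waiting-time penalty: 15 × $1,170 = $17,550
Total award: $76,070 + $152,140 + $17,550 = $245,760

$245,760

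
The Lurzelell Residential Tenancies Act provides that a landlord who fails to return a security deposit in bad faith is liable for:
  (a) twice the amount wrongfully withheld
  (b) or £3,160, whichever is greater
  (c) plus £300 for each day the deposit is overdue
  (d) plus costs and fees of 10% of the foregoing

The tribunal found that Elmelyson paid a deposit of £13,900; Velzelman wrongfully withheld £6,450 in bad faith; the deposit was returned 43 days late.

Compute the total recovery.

Recovery: £28,380

Doubled: 2 × £6,450 = £12,900
Minimum £3,160: £12,900 meets the minimum, no increase.
Late-return penalty: 43 × £300 = £12,900
Damages plus late penalty: £12,900 + £12,900 = £25,800
Costs and fees: 10% of £25,800 = £2,580
Total recovery: £25,800 + £2,580 = £28,380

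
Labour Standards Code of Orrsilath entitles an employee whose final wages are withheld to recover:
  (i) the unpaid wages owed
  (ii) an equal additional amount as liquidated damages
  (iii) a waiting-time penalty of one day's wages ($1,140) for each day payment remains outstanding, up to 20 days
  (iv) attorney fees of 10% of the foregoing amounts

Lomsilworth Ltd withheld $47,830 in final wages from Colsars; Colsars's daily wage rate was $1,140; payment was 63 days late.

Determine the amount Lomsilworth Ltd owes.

$130,306

Liquidated damages (equal amount): $47,830
Penalty days: min(63, 20) = 20
Waiting-time penalty: 20 × $1,140 = $22,800
Subtotal: $47,830 + $47,830 + $22,800 = $118,460
Attorney fees: 10% of $118,460 = $11,846
Total award: $118,460 + $11,846 = $130,306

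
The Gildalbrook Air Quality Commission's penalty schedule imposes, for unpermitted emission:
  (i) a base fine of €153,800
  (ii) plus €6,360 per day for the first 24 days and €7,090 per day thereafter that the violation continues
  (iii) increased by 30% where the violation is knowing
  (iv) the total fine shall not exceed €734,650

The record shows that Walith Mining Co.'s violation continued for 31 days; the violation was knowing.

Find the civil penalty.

First 24 days: 24 × €6,360 = €152,640
Remaining days: (31 − 24) × €7,090 = €49,630
Per-day component: €152,640 + €49,630 = €202,270
Base plus per-day: €153,800 + €202,270 = €356,070
Enhancement: 30% of €356,070 = €106,821
Enhanced fine: €356,070 + €106,821 = €462,891
Cap at €734,650: €462,891 is within the cap, no reduction.

€462,891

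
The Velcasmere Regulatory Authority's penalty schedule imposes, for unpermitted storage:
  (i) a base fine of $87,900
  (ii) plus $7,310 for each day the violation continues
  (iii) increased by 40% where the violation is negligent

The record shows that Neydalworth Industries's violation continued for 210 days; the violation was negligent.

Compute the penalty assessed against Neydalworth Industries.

$2,272,200

Per-day component: 210 × $7,310 = $1,535,100
Base plus per-day: $87,900 + $1,535,100 = $1,623,000
Enhancement: 40% of $1,623,000 = $649,200
Enhanced fine: $1,623,000 + $649,200 = $2,272,200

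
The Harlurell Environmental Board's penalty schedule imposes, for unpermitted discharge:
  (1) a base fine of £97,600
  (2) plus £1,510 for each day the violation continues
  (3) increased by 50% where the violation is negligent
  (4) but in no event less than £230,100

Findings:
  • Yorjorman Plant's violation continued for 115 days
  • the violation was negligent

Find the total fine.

Civil penalty: £406,875

Per-day component: 115 × £1,510 = £173,650
Base plus per-day: £97,600 + £173,650 = £271,250
Enhancement: 50% of £271,250 = £135,625
Enhanced fine: £271,250 + £135,625 = £406,875
Minimum £230,100: £406,875 meets the minimum, no increase.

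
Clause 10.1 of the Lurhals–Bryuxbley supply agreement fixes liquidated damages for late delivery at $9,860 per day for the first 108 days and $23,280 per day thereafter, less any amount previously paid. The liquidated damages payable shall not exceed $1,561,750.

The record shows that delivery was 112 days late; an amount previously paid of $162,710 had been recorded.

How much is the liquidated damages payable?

First 108 days: 108 × $9,860 = $1,064,880
Remaining days: (112 − 108) × $23,280 = $93,120
Accrued per-day damages: $1,064,880 + $93,120 = $1,158,000
Less amount previously paid: $1,158,000 − $162,710 = $995,290
Cap at $1,561,750: $995,290 is within the cap, no reduction.

$995,290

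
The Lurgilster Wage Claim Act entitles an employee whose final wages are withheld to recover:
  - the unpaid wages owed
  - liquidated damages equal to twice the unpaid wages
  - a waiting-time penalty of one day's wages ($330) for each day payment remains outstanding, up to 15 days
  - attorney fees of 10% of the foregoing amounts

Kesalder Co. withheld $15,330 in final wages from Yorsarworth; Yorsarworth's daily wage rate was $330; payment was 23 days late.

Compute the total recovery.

Doubled: 2 × $15,330 = $30,660
Penalty days: min(23, 15) = 15
Waiting-time penalty: 15 × $330 = $4,950
Subtotal: $15,330 + $30,660 + $4,950 = $50,940
Attorney fees: 10% of $50,940 = $5,094
Total award: $50,940 + $5,094 = $56,034

$56,034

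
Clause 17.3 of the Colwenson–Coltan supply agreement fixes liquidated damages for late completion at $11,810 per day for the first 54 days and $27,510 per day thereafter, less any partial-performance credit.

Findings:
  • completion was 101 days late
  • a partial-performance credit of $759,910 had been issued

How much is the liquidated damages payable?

First 54 days: 54 × $11,810 = $637,740
Remaining days: (101 − 54) × $27,510 = $1,292,970
Accrued per-day damages: $637,740 + $1,292,970 = $1,930,710
Less partial-performance credit: $1,930,710 − $759,910 = $1,170,800

$1,170,800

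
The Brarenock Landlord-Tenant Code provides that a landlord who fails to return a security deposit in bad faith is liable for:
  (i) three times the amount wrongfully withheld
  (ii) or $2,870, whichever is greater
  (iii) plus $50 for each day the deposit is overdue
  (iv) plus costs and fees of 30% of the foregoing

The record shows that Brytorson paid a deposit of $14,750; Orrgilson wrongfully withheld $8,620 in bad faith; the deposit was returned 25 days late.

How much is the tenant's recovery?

Trebled: 3 × $8,620 = $25,860
Minimum $2,870: $25,860 meets the minimum, no increase.
Late-return penalty: 25 × $50 = $1,250
Damages plus late penalty: $25,860 + $1,250 = $27,110
Costs and fees: 30% of $27,110 = $8,133
Total recovery: $27,110 + $8,133 = $35,243

$35,243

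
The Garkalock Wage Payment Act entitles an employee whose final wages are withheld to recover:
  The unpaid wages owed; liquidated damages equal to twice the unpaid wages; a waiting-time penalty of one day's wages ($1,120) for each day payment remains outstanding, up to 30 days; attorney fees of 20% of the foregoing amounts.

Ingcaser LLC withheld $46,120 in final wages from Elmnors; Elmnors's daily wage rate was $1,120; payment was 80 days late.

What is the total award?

$206,352

Doubled: 2 × $46,120 = $92,240
Penalty days: min(80, 30) = 30
Waiting-time penalty: 30 × $1,120 = $33,600
Subtotal: $46,120 + $92,240 + $33,600 = $171,960
Attorney fees: 20% of $171,960 = $34,392
Total award: $171,960 + $34,392 = $206,352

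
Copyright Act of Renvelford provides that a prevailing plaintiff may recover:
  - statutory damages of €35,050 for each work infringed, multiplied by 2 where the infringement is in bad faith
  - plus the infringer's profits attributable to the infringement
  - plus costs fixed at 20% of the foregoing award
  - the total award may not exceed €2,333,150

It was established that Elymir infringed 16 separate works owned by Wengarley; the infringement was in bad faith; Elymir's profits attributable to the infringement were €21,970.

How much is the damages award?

€1,372,284

Statutory damages: 16 × €35,050 = €560,800
Doubled: 2 × €560,800 = €1,121,600
Combined award: €1,121,600 + €21,970 = €1,143,570
Costs: 20% of €1,143,570 = €228,714
Award plus costs: €1,143,570 + €228,714 = €1,372,284
Cap at €2,333,150: €1,372,284 is within the cap, no reduction.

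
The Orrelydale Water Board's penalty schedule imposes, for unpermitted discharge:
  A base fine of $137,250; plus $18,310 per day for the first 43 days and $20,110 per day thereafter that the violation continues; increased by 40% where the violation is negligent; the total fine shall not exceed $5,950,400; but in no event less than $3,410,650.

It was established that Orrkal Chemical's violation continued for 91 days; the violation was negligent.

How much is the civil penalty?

$3,410,650

First 43 days: 43 × $18,310 = $787,330
Remaining days: (91 − 43) × $20,110 = $965,280
Per-day component: $787,330 + $965,280 = $1,752,610
Base plus per-day: $137,250 + $1,752,610 = $1,889,860
Enhancement: 40% of $1,889,860 = $755,944
Enhanced fine: $1,889,860 + $755,944 = $2,645,804
Cap at $5,950,400: $2,645,804 is within the cap, no reduction.
Minimum $3,410,650: $2,645,804 is below the minimum → $3,410,650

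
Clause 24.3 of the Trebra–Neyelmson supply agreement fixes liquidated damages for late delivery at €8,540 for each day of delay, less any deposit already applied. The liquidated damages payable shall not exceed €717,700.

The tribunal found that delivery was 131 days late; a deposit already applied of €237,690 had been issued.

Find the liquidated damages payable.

€717,700

Per-day damages: 131 × €8,540 = €1,118,740
Less deposit already applied: €1,118,740 − €237,690 = €881,050
Cap at €717,700: €881,050 exceeds the cap → €717,700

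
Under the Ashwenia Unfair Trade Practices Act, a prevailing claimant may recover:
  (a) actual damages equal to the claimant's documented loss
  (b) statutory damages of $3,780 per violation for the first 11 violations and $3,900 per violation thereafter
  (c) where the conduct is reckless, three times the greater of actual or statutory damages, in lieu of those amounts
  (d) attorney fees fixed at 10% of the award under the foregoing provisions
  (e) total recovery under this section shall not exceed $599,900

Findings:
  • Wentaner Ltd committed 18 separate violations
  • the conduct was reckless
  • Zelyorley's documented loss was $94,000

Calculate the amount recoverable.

First 11 violations: 11 × $3,780 = $41,580
Remaining violations: (18 − 11) × $3,900 = $27,300
Statutory damages: $41,580 + $27,300 = $68,880
Greater of actual damages ($94,000) or statutory damages ($68,880): $94,000
Trebled: 3 × $94,000 = $282,000
Attorney fees: 10% of $282,000 = $28,200
Total before cap: $282,000 + $28,200 = $310,200
Cap at $599,900: $310,200 is within the cap, no reduction.

Total recovery: $310,200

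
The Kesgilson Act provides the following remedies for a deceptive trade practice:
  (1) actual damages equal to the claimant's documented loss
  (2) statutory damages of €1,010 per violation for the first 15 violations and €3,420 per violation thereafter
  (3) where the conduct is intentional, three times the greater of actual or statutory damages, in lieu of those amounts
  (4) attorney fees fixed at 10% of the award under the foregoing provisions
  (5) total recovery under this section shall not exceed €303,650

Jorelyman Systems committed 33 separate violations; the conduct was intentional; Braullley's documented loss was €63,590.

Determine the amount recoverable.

First 15 violations: 15 × €1,010 = €15,150
Remaining violations: (33 − 15) × €3,420 = €61,560
Statutory damages: €15,150 + €61,560 = €76,710
Greater of actual damages (€63,590) or statutory damages (€76,710): €76,710
Trebled: 3 × €76,710 = €230,130
Attorney fees: 10% of €230,130 = €23,013
Total before cap: €230,130 + €23,013 = €253,143
Cap at €303,650: €253,143 is within the cap, no reduction.

€253,143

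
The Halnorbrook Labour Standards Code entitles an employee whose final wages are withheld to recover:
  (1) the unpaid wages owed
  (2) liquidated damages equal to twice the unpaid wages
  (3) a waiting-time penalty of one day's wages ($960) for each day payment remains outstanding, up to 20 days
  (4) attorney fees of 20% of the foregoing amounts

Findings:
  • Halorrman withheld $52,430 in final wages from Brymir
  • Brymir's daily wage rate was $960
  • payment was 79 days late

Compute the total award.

$211,788

Doubled: 2 × $52,430 = $104,860
Penalty days: min(79, 20) = 20
Waiting-time penalty: 20 × $960 = $19,200
Subtotal: $52,430 + $104,860 + $19,200 = $176,490
Attorney fees: 20% of $176,490 = $35,298
Total award: $176,490 + $35,298 = $211,788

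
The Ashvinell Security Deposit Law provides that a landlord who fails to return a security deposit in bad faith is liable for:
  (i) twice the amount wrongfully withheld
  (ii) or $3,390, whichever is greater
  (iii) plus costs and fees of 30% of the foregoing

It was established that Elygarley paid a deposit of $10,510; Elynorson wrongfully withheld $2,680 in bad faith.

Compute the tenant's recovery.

Doubled: 2 × $2,680 = $5,360
Minimum $3,390: $5,360 meets the minimum, no increase.
Costs and fees: 30% of $5,360 = $1,608
Total recovery: $5,360 + $1,608 = $6,968

$6,968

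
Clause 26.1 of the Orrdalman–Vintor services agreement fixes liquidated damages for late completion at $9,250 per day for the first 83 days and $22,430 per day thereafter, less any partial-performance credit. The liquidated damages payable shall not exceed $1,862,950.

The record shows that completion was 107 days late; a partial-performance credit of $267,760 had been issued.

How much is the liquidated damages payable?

$1,038,310

First 83 days: 83 × $9,250 = $767,750
Remaining days: (107 − 83) × $22,430 = $538,320
Accrued per-day damages: $767,750 + $538,320 = $1,306,070
Less partial-performance credit: $1,306,070 − $267,760 = $1,038,310
Cap at $1,862,950: $1,038,310 is within the cap, no reduction.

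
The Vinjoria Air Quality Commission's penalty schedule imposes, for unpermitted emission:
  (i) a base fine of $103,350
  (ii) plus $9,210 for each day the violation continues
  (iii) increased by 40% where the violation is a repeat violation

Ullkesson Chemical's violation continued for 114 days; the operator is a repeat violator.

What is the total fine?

$1,614,606

Per-day component: 114 × $9,210 = $1,049,940
Base plus per-day: $103,350 + $1,049,940 = $1,153,290
Enhancement: 40% of $1,153,290 = $461,316
Enhanced fine: $1,153,290 + $461,316 = $1,614,606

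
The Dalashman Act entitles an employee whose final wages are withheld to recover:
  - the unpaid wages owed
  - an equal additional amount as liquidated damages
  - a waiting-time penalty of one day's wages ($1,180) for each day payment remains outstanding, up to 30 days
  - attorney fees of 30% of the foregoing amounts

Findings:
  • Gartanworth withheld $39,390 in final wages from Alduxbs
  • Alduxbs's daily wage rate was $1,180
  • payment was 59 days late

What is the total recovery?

Liquidated damages (equal amount): $39,390
Penalty days: min(59, 30) = 30
Waiting-time penalty: 30 × $1,180 = $35,400
Subtotal: $39,390 + $39,390 + $35,400 = $114,180
Attorney fees: 30% of $114,180 = $34,254
Total award: $114,180 + $34,254 = $148,434

$148,434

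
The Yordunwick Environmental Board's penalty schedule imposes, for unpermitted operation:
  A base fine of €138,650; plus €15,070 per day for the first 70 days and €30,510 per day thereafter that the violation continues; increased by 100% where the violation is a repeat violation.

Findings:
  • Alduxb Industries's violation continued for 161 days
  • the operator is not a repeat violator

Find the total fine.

First 70 days: 70 × €15,070 = €1,054,900
Remaining days: (161 − 70) × €30,510 = €2,776,410
Per-day component: €1,054,900 + €2,776,410 = €3,831,310
Base plus per-day: €138,650 + €3,831,310 = €3,969,960
The operator is not a repeat violator: no 100% increase.

€3,969,960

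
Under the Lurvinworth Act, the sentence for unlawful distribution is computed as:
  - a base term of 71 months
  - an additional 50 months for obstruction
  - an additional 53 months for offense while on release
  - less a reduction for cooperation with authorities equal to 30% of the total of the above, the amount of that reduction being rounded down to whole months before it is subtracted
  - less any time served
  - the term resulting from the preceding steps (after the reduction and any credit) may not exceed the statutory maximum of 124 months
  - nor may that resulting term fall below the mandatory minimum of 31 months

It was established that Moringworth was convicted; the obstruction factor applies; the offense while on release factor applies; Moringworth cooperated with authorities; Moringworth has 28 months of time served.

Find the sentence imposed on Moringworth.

Obstruction enhancement: +50 months
Offense while on release enhancement: +53 months
Adjusted term: 71 months + 50 months + 53 months = 174 months
Cooperation with authorities reduction: 30% of 174 months = 52 months (rounded down)
After reduction: 174 − 52 = 122 months
Less time served: 122 months − 28 months = 94 months
Cap at 124 months: 94 months is within the cap, no reduction.
Minimum 31 months: 94 months meets the minimum, no increase.

94 months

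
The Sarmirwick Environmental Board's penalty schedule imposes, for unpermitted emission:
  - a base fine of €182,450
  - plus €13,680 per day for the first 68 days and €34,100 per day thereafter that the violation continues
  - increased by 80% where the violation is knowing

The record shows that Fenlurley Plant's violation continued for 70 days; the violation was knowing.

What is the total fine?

First 68 days: 68 × €13,680 = €930,240
Remaining days: (70 − 68) × €34,100 = €68,200
Per-day component: €930,240 + €68,200 = €998,440
Base plus per-day: €182,450 + €998,440 = €1,180,890
Enhancement: 80% of €1,180,890 = €944,712
Enhanced fine: €1,180,890 + €944,712 = €2,125,602

€2,125,602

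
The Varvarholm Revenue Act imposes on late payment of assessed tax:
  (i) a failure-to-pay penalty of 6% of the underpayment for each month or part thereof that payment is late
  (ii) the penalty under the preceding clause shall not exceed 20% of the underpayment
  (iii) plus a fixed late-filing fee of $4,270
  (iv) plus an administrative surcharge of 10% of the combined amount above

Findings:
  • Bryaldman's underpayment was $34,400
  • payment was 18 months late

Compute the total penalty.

$12,265

Accrued rate: 6% × 18 = 108%, capped at 20% → 20%
Failure-to-pay penalty: 20% of $34,400 = $6,880
Penalty before surcharge: $6,880 + $4,270 = $11,150
Administrative surcharge: 10% of $11,150 = $1,115
Total penalty: $11,150 + $1,115 = $12,265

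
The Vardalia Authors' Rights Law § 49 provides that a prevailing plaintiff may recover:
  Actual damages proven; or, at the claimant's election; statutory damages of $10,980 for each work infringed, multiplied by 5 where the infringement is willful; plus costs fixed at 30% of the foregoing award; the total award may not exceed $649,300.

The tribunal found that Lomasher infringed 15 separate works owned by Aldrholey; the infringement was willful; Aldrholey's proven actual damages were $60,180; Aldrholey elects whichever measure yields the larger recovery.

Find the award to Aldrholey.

$649,300

Statutory damages: 15 × $10,980 = $164,700
Multiplied by 5: 5 × $164,700 = $823,500
Greater of actual damages ($60,180) or enhanced statutory damages ($823,500): $823,500
Costs: 30% of $823,500 = $247,050
Award plus costs: $823,500 + $247,050 = $1,070,550
Cap at $649,300: $1,070,550 exceeds the cap → $649,300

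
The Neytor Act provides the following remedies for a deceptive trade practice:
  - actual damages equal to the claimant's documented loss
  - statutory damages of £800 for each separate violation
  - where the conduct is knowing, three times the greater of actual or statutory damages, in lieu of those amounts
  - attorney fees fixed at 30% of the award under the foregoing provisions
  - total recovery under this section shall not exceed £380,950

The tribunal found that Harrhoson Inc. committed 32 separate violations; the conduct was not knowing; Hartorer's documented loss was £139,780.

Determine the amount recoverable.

Statutory damages: 32 × £800 = £25,600
Conduct not knowing: the in-lieu enhancement does not apply.
Actual plus statutory damages: £139,780 + £25,600 = £165,380
Attorney fees: 30% of £165,380 = £49,614
Total before cap: £165,380 + £49,614 = £214,994
Cap at £380,950: £214,994 is within the cap, no reduction.

Total recovery: £214,994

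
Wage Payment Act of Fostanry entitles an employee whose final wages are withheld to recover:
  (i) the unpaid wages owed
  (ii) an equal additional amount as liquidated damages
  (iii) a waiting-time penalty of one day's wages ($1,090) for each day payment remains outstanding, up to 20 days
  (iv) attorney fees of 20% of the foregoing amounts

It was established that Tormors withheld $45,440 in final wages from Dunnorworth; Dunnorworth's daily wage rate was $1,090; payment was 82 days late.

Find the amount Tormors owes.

$135,216

Liquidated damages (equal amount): $45,440
Penalty days: min(82, 20) = 20
Waiting-time penalty: 20 × $1,090 = $21,800
Subtotal: $45,440 + $45,440 + $21,800 = $112,680
Attorney fees: 20% of $112,680 = $22,536
Total award: $112,680 + $22,536 = $135,216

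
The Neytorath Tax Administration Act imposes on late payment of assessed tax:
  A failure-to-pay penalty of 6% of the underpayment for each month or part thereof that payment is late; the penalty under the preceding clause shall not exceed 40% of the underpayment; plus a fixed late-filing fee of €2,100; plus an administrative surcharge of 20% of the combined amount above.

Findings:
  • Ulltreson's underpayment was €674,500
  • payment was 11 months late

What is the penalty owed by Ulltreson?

€326,280

Accrued rate: 6% × 11 = 66%, capped at 40% → 40%
Failure-to-pay penalty: 40% of €674,500 = €269,800
Penalty before surcharge: €269,800 + €2,100 = €271,900
Administrative surcharge: 20% of €271,900 = €54,380
Total penalty: €271,900 + €54,380 = €326,280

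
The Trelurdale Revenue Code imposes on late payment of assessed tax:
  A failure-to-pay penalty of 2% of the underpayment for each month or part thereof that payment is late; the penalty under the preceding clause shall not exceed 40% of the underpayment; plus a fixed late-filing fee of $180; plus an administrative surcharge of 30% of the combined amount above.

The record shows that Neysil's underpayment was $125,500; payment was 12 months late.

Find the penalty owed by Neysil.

$39,390

Accrued rate: 2% × 12 = 24%, capped at 40% → 24%
Failure-to-pay penalty: 24% of $125,500 = $30,120
Penalty before surcharge: $30,120 + $180 = $30,300
Administrative surcharge: 30% of $30,300 = $9,090
Total penalty: $30,300 + $9,090 = $39,390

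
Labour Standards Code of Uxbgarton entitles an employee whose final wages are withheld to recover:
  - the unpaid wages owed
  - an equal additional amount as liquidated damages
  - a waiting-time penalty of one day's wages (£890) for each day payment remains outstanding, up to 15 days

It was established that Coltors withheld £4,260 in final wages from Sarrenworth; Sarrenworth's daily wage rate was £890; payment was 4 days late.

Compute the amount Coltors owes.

Liquidated damages (equal amount): £4,260
Penalty days: min(4, 15) = 4
Waiting-time penalty: 4 × £890 = £3,560
Total award: £4,260 + £4,260 + £3,560 = £12,080

Total award: £12,080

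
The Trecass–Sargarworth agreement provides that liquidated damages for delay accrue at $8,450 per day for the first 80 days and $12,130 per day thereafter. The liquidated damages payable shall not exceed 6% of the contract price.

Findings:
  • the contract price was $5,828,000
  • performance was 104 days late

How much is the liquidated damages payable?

$349,680

First 80 days: 80 × $8,450 = $676,000
Remaining days: (104 − 80) × $12,130 = $291,120
Accrued per-day damages: $676,000 + $291,120 = $967,120
Cap: 6% of $5,828,000 = $349,680
Cap at $349,680: $967,120 exceeds the cap → $349,680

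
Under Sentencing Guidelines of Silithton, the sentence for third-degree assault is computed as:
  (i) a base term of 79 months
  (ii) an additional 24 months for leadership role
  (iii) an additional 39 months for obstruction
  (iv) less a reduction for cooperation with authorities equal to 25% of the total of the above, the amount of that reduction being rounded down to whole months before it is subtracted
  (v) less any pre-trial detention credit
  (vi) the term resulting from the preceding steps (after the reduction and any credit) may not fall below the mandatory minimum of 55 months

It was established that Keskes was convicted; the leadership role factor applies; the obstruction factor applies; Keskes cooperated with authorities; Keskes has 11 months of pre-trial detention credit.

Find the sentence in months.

Leadership role enhancement: +24 months
Obstruction enhancement: +39 months
Adjusted term: 79 months + 24 months + 39 months = 142 months
Cooperation with authorities reduction: 25% of 142 months = 35 months (rounded down)
After reduction: 142 − 35 = 107 months
Less pre-trial detention credit: 107 months − 11 months = 96 months
Minimum 55 months: 96 months meets the minimum, no increase.

96 months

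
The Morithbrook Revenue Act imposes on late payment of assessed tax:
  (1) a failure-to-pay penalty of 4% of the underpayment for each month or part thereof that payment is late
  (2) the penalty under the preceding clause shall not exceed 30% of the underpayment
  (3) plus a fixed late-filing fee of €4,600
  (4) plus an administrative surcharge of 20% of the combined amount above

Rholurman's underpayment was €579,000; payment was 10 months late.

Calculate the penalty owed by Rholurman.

€213,960

Accrued rate: 4% × 10 = 40%, capped at 30% → 30%
Failure-to-pay penalty: 30% of €579,000 = €173,700
Penalty before surcharge: €173,700 + €4,600 = €178,300
Administrative surcharge: 20% of €178,300 = €35,660
Total penalty: €178,300 + €35,660 = €213,960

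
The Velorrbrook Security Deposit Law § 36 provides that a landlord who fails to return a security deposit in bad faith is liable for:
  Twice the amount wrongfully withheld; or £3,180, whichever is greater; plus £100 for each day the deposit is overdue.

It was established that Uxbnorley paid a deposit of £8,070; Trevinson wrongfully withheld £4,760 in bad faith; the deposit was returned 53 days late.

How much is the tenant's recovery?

Doubled: 2 × £4,760 = £9,520
Minimum £3,180: £9,520 meets the minimum, no increase.
Late-return penalty: 53 × £100 = £5,300
Damages plus late penalty: £9,520 + £5,300 = £14,820

£14,820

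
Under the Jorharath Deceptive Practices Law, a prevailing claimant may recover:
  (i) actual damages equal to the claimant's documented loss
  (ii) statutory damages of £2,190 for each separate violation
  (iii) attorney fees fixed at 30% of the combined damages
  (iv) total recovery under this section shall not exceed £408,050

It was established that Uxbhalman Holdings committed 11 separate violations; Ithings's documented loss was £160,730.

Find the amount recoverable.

£240,266

Statutory damages: 11 × £2,190 = £24,090
Combined damages: £160,730 + £24,090 = £184,820
Attorney fees: 30% of £184,820 = £55,446
Total before cap: £184,820 + £55,446 = £240,266
Cap at £408,050: £240,266 is within the cap, no reduction.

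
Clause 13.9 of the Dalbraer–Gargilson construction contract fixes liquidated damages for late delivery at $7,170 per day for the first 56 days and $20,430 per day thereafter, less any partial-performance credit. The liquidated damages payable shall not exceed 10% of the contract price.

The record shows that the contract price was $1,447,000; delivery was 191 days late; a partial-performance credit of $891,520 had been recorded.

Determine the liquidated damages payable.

$144,700

First 56 days: 56 × $7,170 = $401,520
Remaining days: (191 − 56) × $20,430 = $2,758,050
Accrued per-day damages: $401,520 + $2,758,050 = $3,159,570
Less partial-performance credit: $3,159,570 − $891,520 = $2,268,050
Cap: 10% of $1,447,000 = $144,700
Cap at $144,700: $2,268,050 exceeds the cap → $144,700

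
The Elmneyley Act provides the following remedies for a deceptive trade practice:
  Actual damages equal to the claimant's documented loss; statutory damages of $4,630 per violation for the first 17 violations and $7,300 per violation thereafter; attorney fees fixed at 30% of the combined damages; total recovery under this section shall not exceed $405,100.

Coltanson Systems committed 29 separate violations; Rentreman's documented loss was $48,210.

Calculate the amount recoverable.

$278,876

First 17 violations: 17 × $4,630 = $78,710
Remaining violations: (29 − 17) × $7,300 = $87,600
Statutory damages: $78,710 + $87,600 = $166,310
Combined damages: $48,210 + $166,310 = $214,520
Attorney fees: 30% of $214,520 = $64,356
Total before cap: $214,520 + $64,356 = $278,876
Cap at $405,100: $278,876 is within the cap, no reduction.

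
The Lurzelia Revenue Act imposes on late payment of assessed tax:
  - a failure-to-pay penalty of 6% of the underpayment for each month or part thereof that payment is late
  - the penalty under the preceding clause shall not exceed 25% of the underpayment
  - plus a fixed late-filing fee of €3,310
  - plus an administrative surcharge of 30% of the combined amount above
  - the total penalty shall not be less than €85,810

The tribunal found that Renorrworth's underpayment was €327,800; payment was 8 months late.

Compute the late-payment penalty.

Accrued rate: 6% × 8 = 48%, capped at 25% → 25%
Failure-to-pay penalty: 25% of €327,800 = €81,950
Penalty before surcharge: €81,950 + €3,310 = €85,260
Administrative surcharge: 30% of €85,260 = €25,578
Total penalty: €85,260 + €25,578 = €110,838
Minimum €85,810: €110,838 meets the minimum, no increase.

€110,838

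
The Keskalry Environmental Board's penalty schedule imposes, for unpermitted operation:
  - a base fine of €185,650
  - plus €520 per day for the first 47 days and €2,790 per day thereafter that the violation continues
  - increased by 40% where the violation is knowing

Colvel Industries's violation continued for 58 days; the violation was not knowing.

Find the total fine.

First 47 days: 47 × €520 = €24,440
Remaining days: (58 − 47) × €2,790 = €30,690
Per-day component: €24,440 + €30,690 = €55,130
Base plus per-day: €185,650 + €55,130 = €240,780
The violation was not knowing: no 40% increase.

€240,780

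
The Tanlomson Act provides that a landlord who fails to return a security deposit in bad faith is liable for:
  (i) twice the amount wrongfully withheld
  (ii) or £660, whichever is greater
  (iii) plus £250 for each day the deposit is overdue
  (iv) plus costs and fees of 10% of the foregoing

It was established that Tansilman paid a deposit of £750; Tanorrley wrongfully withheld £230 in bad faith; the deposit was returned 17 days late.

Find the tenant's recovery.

£5,401

Doubled: 2 × £230 = £460
Minimum £660: £460 is below the minimum → £660
Late-return penalty: 17 × £250 = £4,250
Damages plus late penalty: £660 + £4,250 = £4,910
Costs and fees: 10% of £4,910 = £491
Total recovery: £4,910 + £491 = £5,401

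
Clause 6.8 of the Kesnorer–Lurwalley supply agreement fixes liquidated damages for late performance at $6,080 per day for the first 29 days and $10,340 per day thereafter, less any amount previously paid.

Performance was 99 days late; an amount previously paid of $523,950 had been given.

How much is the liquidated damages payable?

$376,170

First 29 days: 29 × $6,080 = $176,320
Remaining days: (99 − 29) × $10,340 = $723,800
Accrued per-day damages: $176,320 + $723,800 = $900,120
Less amount previously paid: $900,120 − $523,950 = $376,170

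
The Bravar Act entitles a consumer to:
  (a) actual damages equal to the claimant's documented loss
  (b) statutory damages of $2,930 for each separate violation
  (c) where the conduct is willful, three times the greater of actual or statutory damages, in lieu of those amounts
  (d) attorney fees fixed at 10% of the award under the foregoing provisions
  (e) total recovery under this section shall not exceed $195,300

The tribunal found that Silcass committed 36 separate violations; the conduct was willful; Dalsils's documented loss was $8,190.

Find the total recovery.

$195,300

Statutory damages: 36 × $2,930 = $105,480
Greater of actual damages ($8,190) or statutory damages ($105,480): $105,480
Trebled: 3 × $105,480 = $316,440
Attorney fees: 10% of $316,440 = $31,644
Total before cap: $316,440 + $31,644 = $348,084
Cap at $195,300: $348,084 exceeds the cap → $195,300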